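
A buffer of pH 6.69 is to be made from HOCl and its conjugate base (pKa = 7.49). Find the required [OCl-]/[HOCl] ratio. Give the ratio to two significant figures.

pH = pKa + log(r) ⇒ log(r) = 6.69 − 7.49 = -0.80
r = [OCl-]/[HOCl] = 10^(-0.80) = 0.158

ratio = 0.16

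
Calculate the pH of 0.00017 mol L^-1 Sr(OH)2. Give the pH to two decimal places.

pH = 10.53

Sr(OH)2 is a strong base (each formula unit releases 2 OH-); [OH-] = 0.00034 M.
pOH = -log(0.00034) = 3.47
pH = 14.00 - 3.47 = 10.53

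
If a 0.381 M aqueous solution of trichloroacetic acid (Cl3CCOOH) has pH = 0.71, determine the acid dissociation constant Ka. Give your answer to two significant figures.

[H+] = 10^(-0.71) = 1.95 × 10^-1 M
At equilibrium [HA] = 0.381 − 1.95 × 10^-1 = 1.86 × 10^-1 M
Ka = [H+][A-]/[HA] = (1.95 × 10^-1)² / 1.86 × 10^-1 = 2.0 × 10^-1

Ka = 2.0 × 10^-1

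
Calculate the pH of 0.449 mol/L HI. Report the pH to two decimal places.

HI is a strong acid and dissociates completely, so [H+] = 0.449 M.
pH = -log(0.449) = 0.35

pH = 0.35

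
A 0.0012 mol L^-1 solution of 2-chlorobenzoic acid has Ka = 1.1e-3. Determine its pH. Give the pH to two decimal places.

pH = 3.14

ClC6H4COOH ⇌ ClC6H4COO- + H+
From the ICE table, Ka = x²/(0.0012 − x) = 1.1 × 10^-3.
Here C₀/Ka ≈ 1.09, so the small-x approximation fails. Use the quadratic:
x = (−Ka + √(Ka² + 4·Ka·C₀))/2 = 7.24 × 10^-4 M
pH = −log[H+] = −log(7.24 × 10^-4) = 3.14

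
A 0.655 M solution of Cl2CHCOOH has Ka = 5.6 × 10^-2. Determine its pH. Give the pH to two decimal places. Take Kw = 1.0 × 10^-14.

pH = 0.78

Cl2CHCOOH ⇌ Cl2CHCOO- + H+
Ka = [H+]²/(0.655 − [H+]) = 5.6 × 10^-2
The 5% rule fails; solving [H+]² + Ka·[H+] − Ka·C₀ = 0 exactly:
[H+] = (−Ka + √(Ka² + 4·Ka·C₀))/2 = 1.66 × 10^-1 M
pH = −log(1.66 × 10^-1) = 0.78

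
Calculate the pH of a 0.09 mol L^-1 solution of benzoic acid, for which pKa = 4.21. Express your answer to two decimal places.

pH = 2.63

C6H5COOH ⇌ C6H5COO- + H+
Ka = 10^(−4.21) = 6.17 × 10^-5
Let x = [H+] at equilibrium. Ka = x²/(0.09 − x).
Since Ka ≪ C₀, x ≈ √(Ka·C₀) = 2.36 × 10^-3 M.
pH = −log(2.36 × 10^-3) = 2.63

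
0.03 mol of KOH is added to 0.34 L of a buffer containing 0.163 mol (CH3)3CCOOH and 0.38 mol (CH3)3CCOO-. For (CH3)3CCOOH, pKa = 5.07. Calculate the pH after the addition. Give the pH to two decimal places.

OH- converts (CH3)3CCOOH to (CH3)3CCOO-: (CH3)3CCOOH → 0.133 mol, (CH3)3CCOO- → 0.41 mol.
pH = pKa + log(n_(CH3)3CCOO-/n_(CH3)3CCOOH) = 5.07 + log(0.41/0.133) = 5.07 + (+0.489)

pH = 5.56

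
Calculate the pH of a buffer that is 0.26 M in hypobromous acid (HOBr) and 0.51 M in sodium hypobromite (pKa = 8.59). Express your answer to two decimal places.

Using pH = pKa + log([base]/[acid]) with [base]/[acid] = 0.51/0.26:
pH = 8.59 + (+0.293) = 8.88

pH = 8.88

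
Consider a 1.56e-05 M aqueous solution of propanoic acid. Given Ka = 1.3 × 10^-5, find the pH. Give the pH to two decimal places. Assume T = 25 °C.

pH = 5.04

CH3CH2COOH ⇌ CH3CH2COO- + H+
From the ICE table, Ka = [H+]²/(1.56e-05 − [H+]) = 1.3 × 10^-5.
Here C₀/Ka ≈ 1.2, so the small-[H+] approximation fails. Use the quadratic:
[H+] = (−Ka + √(Ka² + 4·Ka·C₀))/2 = 9.15 × 10^-6 M
pH = −log(9.15 × 10^-6) = 5.04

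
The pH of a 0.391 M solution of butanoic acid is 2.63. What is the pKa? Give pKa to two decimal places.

[H+] = 10^(-2.63) = 2.34 × 10^-3 M
At equilibrium [HA] = 0.391 − 2.34 × 10^-3 = 3.89 × 10^-1 M
Ka = [H+][A-]/[HA] = (2.34 × 10^-3)² / 3.89 × 10^-1 = 1.41 × 10^-5
pKa = -log(1.41 × 10^-5) = 4.85

pKa = 4.85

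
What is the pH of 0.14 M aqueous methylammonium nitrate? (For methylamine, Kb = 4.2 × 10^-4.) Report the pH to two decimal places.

pH = 5.74

CH3NH3+ is the conjugate acid of the weak base CH3NH2.
Ka = Kw/Kb = 1.0×10^-14 / 4.2 × 10^-4 = 2.38 × 10^-11
Let x = [H+] at equilibrium. Ka = x²/(0.14 − x).
Assume x ≪ 0.14: x ≈ √(2.38 × 10^-11 × 0.14) = 1.83 × 10^-6 M
(x/C₀ = 0.0013% < 5%, so the approximation holds.)
pH = −log[H+] = −log(1.83 × 10^-6) = 5.74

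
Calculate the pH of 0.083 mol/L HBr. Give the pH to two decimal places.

HBr is a strong acid and dissociates completely, so [H+] = 0.083 M.
pH = -log(0.083) = 1.08

pH = 1.08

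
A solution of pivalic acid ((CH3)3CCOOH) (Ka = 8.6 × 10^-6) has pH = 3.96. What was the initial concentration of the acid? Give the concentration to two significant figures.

[H+] = 10^(-3.96) = 1.10 × 10^-4 M = x
Ka = x²/(C₀ − x) ⇒ C₀ = x + x²/Ka
C₀ = 1.10 × 10^-4 + (1.10 × 10^-4)²/(8.6 × 10^-6) = 1.52 × 10^-3 M

C₀ = 1.5 × 10^-3 M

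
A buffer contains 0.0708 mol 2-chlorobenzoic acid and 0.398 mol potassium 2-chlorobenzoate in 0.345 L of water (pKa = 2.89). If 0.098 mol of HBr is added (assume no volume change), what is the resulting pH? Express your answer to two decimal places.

After neutralization: n(ClC6H4COOH) = 0.169 mol, n(ClC6H4COO-) = 0.3 mol.
pH = pKa + log([A⁻]/[HA]) = 2.89 + log(0.3/0.169) = 2.89 +0.249

pH = 3.14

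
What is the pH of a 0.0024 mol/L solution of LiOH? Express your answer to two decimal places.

pH = 11.38

LiOH is a strong base; [OH-] = 0.0024 M.
pOH = -log(0.0024) = 2.62
pH = 14.00 - 2.62 = 11.38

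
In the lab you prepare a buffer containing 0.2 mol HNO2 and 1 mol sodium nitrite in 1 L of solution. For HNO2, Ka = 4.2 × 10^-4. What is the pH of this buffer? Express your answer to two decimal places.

pKa = −log(4.2 × 10^-4) = 3.377
Henderson–Hasselbalch: pH = pKa + log([NO2-]/[HNO2]) = 3.377 + log(1/0.2)
pH = 3.377 + (+0.699) = 4.08

pH = 4.08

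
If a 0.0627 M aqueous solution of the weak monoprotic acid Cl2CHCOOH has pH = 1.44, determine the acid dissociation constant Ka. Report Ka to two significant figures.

Ka = 5.0 × 10^-2

[H+] = 10^(-1.44) = 3.63 × 10^-2 M
At equilibrium [HA] = 0.0627 − 3.63 × 10^-2 = 2.64 × 10^-2 M
Ka = [H+][A-]/[HA] = (3.63 × 10^-2)² / 2.64 × 10^-2 = 5.0 × 10^-2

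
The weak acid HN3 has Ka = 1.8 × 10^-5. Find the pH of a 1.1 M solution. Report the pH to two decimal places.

pH = 2.35

HN3 ⇌ N3- + H+
From the ICE table, Ka = x²/(1.1 − x) = 1.8 × 10^-5.
Assume x ≪ 1.1: x ≈ √(1.8 × 10^-5 × 1.1) = 4.45 × 10^-3 M
pH = −log[H+] = −log(4.45 × 10^-3) = 2.35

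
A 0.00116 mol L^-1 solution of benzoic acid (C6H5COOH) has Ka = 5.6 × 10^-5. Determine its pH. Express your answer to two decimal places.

pH = 3.64

C6H5COOH ⇌ C6H5COO- + H+
From the ICE table, Ka = [H+]²/(0.00116 − [H+]) = 5.6 × 10^-5.
Here C₀/Ka ≈ 20.7, so the small-[H+] approximation fails. Use the quadratic:
[H+] = (−Ka + √(Ka² + 4·Ka·C₀))/2 = 2.28 × 10^-4 M
pH = −log[H+] = −log(2.28 × 10^-4) = 3.64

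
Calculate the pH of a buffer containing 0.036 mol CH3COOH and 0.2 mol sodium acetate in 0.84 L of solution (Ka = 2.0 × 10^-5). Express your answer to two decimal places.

pH = 5.44

pKa = −log(2.0 × 10^-5) = 4.699
pH = pKa + log([A⁻]/[HA]) = 4.699 + log(0.2/0.036)
pH = 4.699 + (+0.745) = 5.44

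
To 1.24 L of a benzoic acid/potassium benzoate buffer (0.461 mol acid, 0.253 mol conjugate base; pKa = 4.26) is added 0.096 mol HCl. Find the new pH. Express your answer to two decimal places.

After neutralization: n(C6H5COOH) = 0.557 mol, n(C6H5COO-) = 0.157 mol.
pH = pKa + log([A⁻]/[HA]) = 4.26 + log(0.157/0.557) = 4.26 -0.550

pH = 3.71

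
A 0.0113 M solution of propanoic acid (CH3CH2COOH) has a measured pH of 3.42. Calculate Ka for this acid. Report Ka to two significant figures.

[H+] = 10^(-3.42) = 3.80 × 10^-4 M
At equilibrium [HA] = 0.0113 − 3.80 × 10^-4 = 1.09 × 10^-2 M
Ka = [H+][A-]/[HA] = (3.80 × 10^-4)² / 1.09 × 10^-2 = 1.3 × 10^-5

Ka = 1.3 × 10^-5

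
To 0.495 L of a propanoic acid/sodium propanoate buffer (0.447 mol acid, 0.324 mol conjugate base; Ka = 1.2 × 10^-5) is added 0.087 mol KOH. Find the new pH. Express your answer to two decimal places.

After neutralization: n(CH3CH2COOH) = 0.36 mol, n(CH3CH2COO-) = 0.411 mol.
pKa = −log(1.2 × 10^-5) = 4.921
pH = pKa + log(n_CH3CH2COO-/n_CH3CH2COOH) = 4.921 + log(0.411/0.36) = 4.921 + (+0.058)

pH = 4.98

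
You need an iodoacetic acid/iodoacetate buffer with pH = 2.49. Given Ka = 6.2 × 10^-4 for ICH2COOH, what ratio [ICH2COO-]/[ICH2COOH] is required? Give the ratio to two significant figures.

pKa = -log(6.2 × 10^-4) = 3.208
pH = pKa + log(r) ⇒ log(r) = 2.49 − 3.208 = -0.718
r = [ICH2COO-]/[ICH2COOH] = 10^(-0.718) = 0.191

ratio = 0.19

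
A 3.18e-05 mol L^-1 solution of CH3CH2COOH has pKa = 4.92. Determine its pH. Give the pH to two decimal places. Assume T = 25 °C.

CH3CH2COOH ⇌ CH3CH2COO- + H+
Ka = 10^(−4.92) = 1.20 × 10^-5
From the ICE table, Ka = x²/(3.18e-05 − x) = 1.20 × 10^-5.
x is not negligible relative to C₀; solve x² + 1.2e-05·x − 3.82e-10 = 0.
x = (−Ka + √(Ka² + 4·Ka·C₀))/2 = 1.44 × 10^-5 M
pH = −log[H+] = −log(1.44 × 10^-5) = 4.84

pH = 4.84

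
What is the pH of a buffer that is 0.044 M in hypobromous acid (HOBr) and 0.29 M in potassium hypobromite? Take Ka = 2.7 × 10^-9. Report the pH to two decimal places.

pKa = −log(2.7 × 10^-9) = 8.569
Using pH = pKa + log([base]/[acid]) with [base]/[acid] = 0.29/0.044:
pH = 8.569 + (+0.819) = 9.39

pH = 9.39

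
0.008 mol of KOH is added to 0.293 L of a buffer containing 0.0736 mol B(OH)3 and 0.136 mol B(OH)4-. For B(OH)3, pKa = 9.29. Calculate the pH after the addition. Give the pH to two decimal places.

OH- converts B(OH)3 to B(OH)4-: B(OH)3 → 0.0656 mol, B(OH)4- → 0.144 mol.
pH = pKa + log(n_B(OH)4-/n_B(OH)3) = 9.29 + log(0.144/0.0656) = 9.29 + (+0.341)

pH = 9.63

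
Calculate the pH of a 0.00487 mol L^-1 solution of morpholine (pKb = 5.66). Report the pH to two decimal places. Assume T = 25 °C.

pH = 10.01

C4H8ONH + H2O ⇌ C4H8ONH2+ + OH-
Kb = 10^(−5.66) = 2.19 × 10^-6
Let x = [OH-] at equilibrium. Kb = x²/(0.00487 − x).
Assume x ≪ 0.00487: x ≈ √(2.19 × 10^-6 × 0.00487) = 1.03 × 10^-4 M
pOH = 3.99, so pH = 14.00 − pOH = 10.01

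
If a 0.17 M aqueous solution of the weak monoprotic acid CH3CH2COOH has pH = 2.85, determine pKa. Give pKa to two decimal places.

[H+] = 10^(-2.85) = 1.41 × 10^-3 M
At equilibrium [HA] = 0.17 − 1.41 × 10^-3 = 1.69 × 10^-1 M
Ka = [H+][A-]/[HA] = (1.41 × 10^-3)² / 1.69 × 10^-1 = 1.18 × 10^-5
pKa = -log(1.18 × 10^-5) = 4.93

pKa = 4.93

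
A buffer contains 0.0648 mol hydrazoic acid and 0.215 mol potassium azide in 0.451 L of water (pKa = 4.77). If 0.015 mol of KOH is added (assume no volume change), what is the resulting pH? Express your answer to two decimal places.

pH = 5.43

OH- converts HN3 to N3-: HN3 → 0.0498 mol, N3- → 0.23 mol.
pH = pKa + log(n_N3-/n_HN3) = 4.77 + log(0.23/0.0498) = 4.77 + (+0.664)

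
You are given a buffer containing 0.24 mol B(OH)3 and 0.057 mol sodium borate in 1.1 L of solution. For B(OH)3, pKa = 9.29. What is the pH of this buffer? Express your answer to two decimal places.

pH = pKa + log([A⁻]/[HA]) = 9.29 + log(0.057/0.24)
pH = 9.29 + (-0.624) = 8.67

pH = 8.67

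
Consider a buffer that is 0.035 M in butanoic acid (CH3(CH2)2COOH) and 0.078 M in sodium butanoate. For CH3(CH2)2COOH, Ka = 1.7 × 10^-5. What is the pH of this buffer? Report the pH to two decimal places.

pH = 5.12

pKa = −log(1.7 × 10^-5) = 4.770
Using pH = pKa + log([base]/[acid]) with [base]/[acid] = 0.078/0.035:
pH = 4.770 + (+0.348) = 5.12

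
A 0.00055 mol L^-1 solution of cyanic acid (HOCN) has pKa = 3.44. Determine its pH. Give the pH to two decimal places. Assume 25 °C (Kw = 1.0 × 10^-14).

HOCN ⇌ OCN- + H+
Ka = 10^(−3.44) = 3.63 × 10^-4
Ka = [H+]²/(0.00055 − [H+]) = 3.63 × 10^-4
[H+] is not negligible relative to C₀; solve [H+]² + 0.000363·[H+] − 2e-07 = 0.
[H+] = (−Ka + √(Ka² + 4·Ka·C₀))/2 = 3.01 × 10^-4 M
pH = −log[H+] = −log(3.01 × 10^-4) = 3.52

pH = 3.52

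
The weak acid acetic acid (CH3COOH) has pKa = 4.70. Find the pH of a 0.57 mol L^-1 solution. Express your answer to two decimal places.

pH = 2.47

CH3COOH ⇌ CH3COO- + H+
Ka = 10^(−4.70) = 2.00 × 10^-5
From the ICE table, Ka = [H+]²/(0.57 − [H+]) = 2.00 × 10^-5.
Neglecting [H+] in the denominator: [H+] = √(2.00 × 10^-5 × 0.57) = 3.38 × 10^-3 M
Check: 0.59% ionized — well under 5%, approximation valid.
pH = −log[H+] = −log(3.38 × 10^-3) = 2.47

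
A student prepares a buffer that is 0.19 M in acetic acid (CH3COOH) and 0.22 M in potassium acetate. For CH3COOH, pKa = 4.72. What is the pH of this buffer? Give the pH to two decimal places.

pH = 4.78

pH = pKa + log([A⁻]/[HA]) = 4.72 + log(0.22/0.19)
pH = 4.72 + (+0.064) = 4.78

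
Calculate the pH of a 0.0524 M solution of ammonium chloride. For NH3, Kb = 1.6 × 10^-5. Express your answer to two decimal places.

NH4+ is the conjugate acid of the weak base NH3.
Ka = Kw/Kb = 1.0×10^-14 / 1.6 × 10^-5 = 6.25 × 10^-10
From the ICE table, Ka = [H+]²/(0.0524 − [H+]) = 6.25 × 10^-10.
Since Ka ≪ C₀, [H+] ≈ √(Ka·C₀) = 5.72 × 10^-6 M.
pH = −log(5.72 × 10^-6) = 5.24

pH = 5.24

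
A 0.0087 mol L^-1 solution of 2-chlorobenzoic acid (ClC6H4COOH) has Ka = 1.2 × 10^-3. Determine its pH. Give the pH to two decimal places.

ClC6H4COOH ⇌ ClC6H4COO- + H+
Let x = [H+] at equilibrium. Ka = x²/(0.0087 − x).
The 5% rule fails; solving x² + Ka·x − Ka·C₀ = 0 exactly:
x = (−Ka + √(Ka² + 4·Ka·C₀))/2 = 2.69 × 10^-3 M
pH = −log(2.69 × 10^-3) = 2.57

pH = 2.57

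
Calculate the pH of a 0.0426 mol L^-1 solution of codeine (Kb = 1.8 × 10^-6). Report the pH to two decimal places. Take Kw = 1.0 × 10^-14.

C18H21NO3 + H2O ⇌ C18H22NO3+ + OH-
Let x = [OH-] at equilibrium. Kb = x²/(0.0426 − x).
Assume x ≪ 0.0426: x ≈ √(1.8 × 10^-6 × 0.0426) = 2.77 × 10^-4 M
Check: 0.65% ionized — well under 5%, approximation valid.
pOH = 3.56, so pH = 14.00 − pOH = 10.44

pH = 10.44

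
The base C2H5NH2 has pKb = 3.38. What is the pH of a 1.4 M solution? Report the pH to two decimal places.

C2H5NH2 + H2O ⇌ C2H5NH3+ + OH-
Kb = 10^(−3.38) = 4.17 × 10^-4
From the ICE table, Kb = [OH-]²/(1.4 − [OH-]) = 4.17 × 10^-4.
Since Kb ≪ C₀, [OH-] ≈ √(Kb·C₀) = 2.42 × 10^-2 M.
([OH-]/C₀ = 1.7% < 5%, so the approximation holds.)
pOH = −log(2.42 × 10^-2) = 1.62; pH = 14.00 − 1.62 = 12.38

pH = 12.38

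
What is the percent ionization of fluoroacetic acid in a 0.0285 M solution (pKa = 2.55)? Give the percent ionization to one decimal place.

FCH2COOH ⇌ FCH2COO- + H+; let x = [H+] at equilibrium.
Ka = 10^(−2.55) = 2.82 × 10^-3
Solve x² + 0.00282x − 8.04e-05 = 0 → x = 7.67 × 10^-3 M
% ionization = x/C₀ × 100% = 7.67 × 10^-3/0.0285 × 100% = 26.9%

26.9%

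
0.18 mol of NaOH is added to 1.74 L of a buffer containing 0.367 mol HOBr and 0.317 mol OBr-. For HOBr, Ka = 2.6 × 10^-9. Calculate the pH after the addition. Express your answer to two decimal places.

After neutralization: n(HOBr) = 0.187 mol, n(OBr-) = 0.497 mol.
pKa = −log(2.6 × 10^-9) = 8.585
pH = pKa + log([A⁻]/[HA]) = 8.585 + log(0.497/0.187) = 8.585 +0.425

pH = 9.01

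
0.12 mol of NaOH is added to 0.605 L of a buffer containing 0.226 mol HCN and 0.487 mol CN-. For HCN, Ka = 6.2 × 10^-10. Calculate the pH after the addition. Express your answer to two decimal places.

pH = 9.97

After neutralization: n(HCN) = 0.106 mol, n(CN-) = 0.607 mol.
pKa = −log(6.2 × 10^-10) = 9.208
pH = pKa + log(n_CN-/n_HCN) = 9.208 + log(0.607/0.106) = 9.208 + (+0.758)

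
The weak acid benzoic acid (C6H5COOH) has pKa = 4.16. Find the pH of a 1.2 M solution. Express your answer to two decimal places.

C6H5COOH ⇌ C6H5COO- + H+
Ka = 10^(−4.16) = 6.92 × 10^-5
From the ICE table, Ka = x²/(1.2 − x) = 6.92 × 10^-5.
Assume x ≪ 1.2: x ≈ √(6.92 × 10^-5 × 1.2) = 9.11 × 10^-3 M
Check: 0.76% ionized — well under 5%, approximation valid.
pH = −log[H+] = −log(9.11 × 10^-3) = 2.04

pH = 2.04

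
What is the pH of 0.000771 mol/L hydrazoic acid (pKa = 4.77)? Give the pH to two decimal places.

pH = 3.97

HN3 ⇌ N3- + H+
Ka = 10^(−4.77) = 1.70 × 10^-5
From the ICE table, Ka = x²/(0.000771 − x) = 1.70 × 10^-5.
The 5% rule fails; solving x² + Ka·x − Ka·C₀ = 0 exactly:
x = (−Ka + √(Ka² + 4·Ka·C₀))/2 = 1.06 × 10^-4 M
pH = −log[H+] = −log(1.06 × 10^-4) = 3.97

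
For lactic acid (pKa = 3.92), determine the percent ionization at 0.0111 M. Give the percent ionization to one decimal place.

9.9%

CH3CH(OH)COOH ⇌ CH3CH(OH)COO- + H+; let x = [H+] at equilibrium.
Ka = 10^(−3.92) = 1.20 × 10^-4
Solve x² + 0.00012x − 1.33e-06 = 0 → x = 1.10 × 10^-3 M
% ionization = x/C₀ × 100% = 1.10 × 10^-3/0.0111 × 100% = 9.9%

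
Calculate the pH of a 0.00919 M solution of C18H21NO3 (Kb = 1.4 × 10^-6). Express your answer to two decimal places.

C18H21NO3 + H2O ⇌ C18H22NO3+ + OH-
Kb = [OH-]²/(0.00919 − [OH-]) = 1.4 × 10^-6
Neglecting [OH-] in the denominator: [OH-] = √(1.4 × 10^-6 × 0.00919) = 1.13 × 10^-4 M
pOH = 3.95, so pH = 14.00 − pOH = 10.05

pH = 10.05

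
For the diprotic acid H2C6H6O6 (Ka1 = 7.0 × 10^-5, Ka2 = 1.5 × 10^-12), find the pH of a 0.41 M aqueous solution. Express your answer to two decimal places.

pH = 2.27

Since Ka1 ≫ Ka2, the first ionization dominates [H+].
Ka1 = x²/(0.41 − x) = 7.0 × 10^-5
x ≈ √(7.0 × 10^-5 × 0.41) = 5.36 × 10^-3 M
pH = −log(5.36 × 10^-3) = 2.27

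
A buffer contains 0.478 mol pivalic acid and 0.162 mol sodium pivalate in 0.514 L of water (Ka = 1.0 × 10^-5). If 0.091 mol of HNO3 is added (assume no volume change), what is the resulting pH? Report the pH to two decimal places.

pH = 4.10

Added H+ converts (CH3)3CCOO- to (CH3)3CCOOH: (CH3)3CCOOH → 0.569 mol, (CH3)3CCOO- → 0.071 mol.
pKa = −log(1.0 × 10^-5) = 5.000
Henderson–Hasselbalch with mole ratio 0.071/0.569: pH = 5.000 + (-0.904)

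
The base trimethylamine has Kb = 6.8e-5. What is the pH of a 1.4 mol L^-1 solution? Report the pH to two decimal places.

(CH3)3N + H2O ⇌ (CH3)3NH+ + OH-
From the ICE table, Kb = [OH-]²/(1.4 − [OH-]) = 6.8 × 10^-5.
Neglecting [OH-] in the denominator: [OH-] = √(6.8 × 10^-5 × 1.4) = 9.76 × 10^-3 M
Check: 0.7% ionized — well under 5%, approximation valid.
pOH = −log(9.76 × 10^-3) = 2.01; pH = 14.00 − 2.01 = 11.99

pH = 11.99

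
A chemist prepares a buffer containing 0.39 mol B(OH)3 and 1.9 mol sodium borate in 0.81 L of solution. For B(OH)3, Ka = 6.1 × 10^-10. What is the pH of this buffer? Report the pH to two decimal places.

pH = 9.90

pKa = −log(6.1 × 10^-10) = 9.215
Henderson–Hasselbalch: pH = pKa + log([B(OH)4-]/[B(OH)3]) = 9.215 + log(1.9/0.39)
pH = 9.215 + (+0.688) = 9.90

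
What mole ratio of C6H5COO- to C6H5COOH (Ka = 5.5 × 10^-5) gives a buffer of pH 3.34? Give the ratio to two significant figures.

ratio = 0.12

pKa = -log(5.5 × 10^-5) = 4.260
pH = pKa + log(r) ⇒ log(r) = 3.34 − 4.260 = -0.920
r = [C6H5COO-]/[C6H5COOH] = 10^(-0.920) = 0.12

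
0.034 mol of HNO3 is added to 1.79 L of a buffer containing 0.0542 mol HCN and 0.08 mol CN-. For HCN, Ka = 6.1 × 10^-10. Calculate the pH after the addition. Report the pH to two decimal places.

pH = 8.93

Added H+ converts CN- to HCN: HCN → 0.0882 mol, CN- → 0.046 mol.
pKa = −log(6.1 × 10^-10) = 9.215
Henderson–Hasselbalch with mole ratio 0.046/0.0882: pH = 9.215 + (-0.283)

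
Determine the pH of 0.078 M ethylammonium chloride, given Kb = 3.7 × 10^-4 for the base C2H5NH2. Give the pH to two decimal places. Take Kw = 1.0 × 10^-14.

C2H5NH3+ is the conjugate acid of the weak base C2H5NH2.
Ka = Kw/Kb = 1.0×10^-14 / 3.7 × 10^-4 = 2.70 × 10^-11
Ka = [H+]²/(0.078 − [H+]) = 2.70 × 10^-11
Assume [H+] ≪ 0.078: [H+] ≈ √(2.70 × 10^-11 × 0.078) = 1.45 × 10^-6 M
pH = −log[H+] = −log(1.45 × 10^-6) = 5.84

pH = 5.84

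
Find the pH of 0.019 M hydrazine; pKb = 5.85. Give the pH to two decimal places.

N2H4 + H2O ⇌ N2H5+ + OH-
Kb = 10^(−5.85) = 1.41 × 10^-6
Kb = [OH-]²/(0.019 − [OH-]) = 1.41 × 10^-6
Assume [OH-] ≪ 0.019: [OH-] ≈ √(1.41 × 10^-6 × 0.019) = 1.64 × 10^-4 M
pOH = −log(1.64 × 10^-4) = 3.79; pH = 14.00 − 3.79 = 10.21

pH = 10.21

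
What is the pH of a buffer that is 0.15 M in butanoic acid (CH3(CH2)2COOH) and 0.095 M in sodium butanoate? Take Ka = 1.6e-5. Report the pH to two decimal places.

pH = 4.60

pKa = −log(1.6 × 10^-5) = 4.796
Henderson–Hasselbalch: pH = pKa + log([CH3(CH2)2COO-]/[CH3(CH2)2COOH]) = 4.796 + log(0.095/0.15)
pH = 4.796 + (-0.198) = 4.60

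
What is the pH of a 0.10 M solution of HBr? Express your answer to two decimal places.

pH = 1.00

HBr is a strong acid and dissociates completely, so [H+] = 0.10 M.
pH = -log(0.1) = 1.00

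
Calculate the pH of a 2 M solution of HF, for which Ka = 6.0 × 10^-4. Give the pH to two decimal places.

pH = 1.46

HF ⇌ F- + H+
From the ICE table, Ka = x²/(2 − x) = 6.0 × 10^-4.
Assume x ≪ 2: x ≈ √(6.0 × 10^-4 × 2) = 3.46 × 10^-2 M
pH = −log(3.46 × 10^-2) = 1.46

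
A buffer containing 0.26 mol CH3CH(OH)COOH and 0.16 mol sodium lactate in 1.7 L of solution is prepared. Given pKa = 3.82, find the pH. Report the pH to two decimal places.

Henderson–Hasselbalch: pH = pKa + log([CH3CH(OH)COO-]/[CH3CH(OH)COOH]) = 3.82 + log(0.16/0.26)
pH = 3.82 + (-0.211) = 3.61

pH = 3.61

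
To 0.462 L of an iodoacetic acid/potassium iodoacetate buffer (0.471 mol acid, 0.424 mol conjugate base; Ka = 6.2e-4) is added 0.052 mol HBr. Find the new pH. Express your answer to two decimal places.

pH = 3.06

After neutralization: n(ICH2COOH) = 0.523 mol, n(ICH2COO-) = 0.372 mol.
pKa = −log(6.2 × 10^-4) = 3.208
pH = pKa + log([A⁻]/[HA]) = 3.208 + log(0.372/0.523) = 3.208 -0.148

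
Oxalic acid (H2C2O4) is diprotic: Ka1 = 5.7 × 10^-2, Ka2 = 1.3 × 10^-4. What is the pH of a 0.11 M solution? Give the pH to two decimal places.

pH = 1.25

Ka1 ≫ Ka2, so treat the first dissociation as the only significant source of H+.
Ka1 = x²/(0.11 − x) = 5.7 × 10^-2
Solving the quadratic: x = (−Ka1 + √(Ka1² + 4·Ka1·C₀))/2 = 5.57 × 10^-2 M
pH = −log(5.57 × 10^-2) = 1.25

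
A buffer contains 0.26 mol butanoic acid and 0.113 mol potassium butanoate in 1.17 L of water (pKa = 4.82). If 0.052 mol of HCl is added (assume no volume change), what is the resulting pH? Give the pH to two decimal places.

Added H+ converts CH3(CH2)2COO- to CH3(CH2)2COOH: CH3(CH2)2COOH → 0.312 mol, CH3(CH2)2COO- → 0.061 mol.
Henderson–Hasselbalch with mole ratio 0.061/0.312: pH = 4.82 + (-0.709)

pH = 4.11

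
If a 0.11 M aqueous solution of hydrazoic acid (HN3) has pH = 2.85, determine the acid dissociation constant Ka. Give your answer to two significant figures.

Ka = 1.8 × 10^-5

[H+] = 10^(-2.85) = 1.41 × 10^-3 M
At equilibrium [HA] = 0.11 − 1.41 × 10^-3 = 1.09 × 10^-1 M
Ka = [H+][A-]/[HA] = (1.41 × 10^-3)² / 1.09 × 10^-1 = 1.8 × 10^-5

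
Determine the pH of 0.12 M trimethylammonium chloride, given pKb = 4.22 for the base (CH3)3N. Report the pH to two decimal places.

(CH3)3NH+ is the conjugate acid of the weak base (CH3)3N.
Kb = 10^(−4.22) = 6.03 × 10^-5
Ka = Kw/Kb = 1.0×10^-14 / 6.03 × 10^-5 = 1.66 × 10^-10
Ka = x²/(0.12 − x) = 1.66 × 10^-10
Assume x ≪ 0.12: x ≈ √(1.66 × 10^-10 × 0.12) = 4.46 × 10^-6 M
Check: 0.0037% ionized — well under 5%, approximation valid.
pH = −log[H+] = −log(4.46 × 10^-6) = 5.35

pH = 5.35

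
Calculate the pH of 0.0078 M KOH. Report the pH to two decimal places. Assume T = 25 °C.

pH = 11.89

KOH is a strong base; [OH-] = 0.0078 M.
pOH = -log(0.0078) = 2.11
pH = 14.00 - 2.11 = 11.89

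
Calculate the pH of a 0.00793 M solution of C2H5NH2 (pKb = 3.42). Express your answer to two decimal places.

pH = 11.19

C2H5NH2 + H2O ⇌ C2H5NH3+ + OH-
Kb = 10^(−3.42) = 3.80 × 10^-4
Let x = [OH-] at equilibrium. Kb = x²/(0.00793 − x).
The 5% rule fails; solving x² + Kb·x − Kb·C₀ = 0 exactly:
x = (−Kb + √(Kb² + 4·Kb·C₀))/2 = 1.56 × 10^-3 M
pOH = −log(1.56 × 10^-3) = 2.81; pH = 14.00 − 2.81 = 11.19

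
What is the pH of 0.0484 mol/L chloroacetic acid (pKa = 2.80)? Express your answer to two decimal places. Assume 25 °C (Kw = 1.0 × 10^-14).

pH = 2.10

ClCH2COOH ⇌ ClCH2COO- + H+
Ka = 10^(−2.80) = 1.58 × 10^-3
From the ICE table, Ka = [H+]²/(0.0484 − [H+]) = 1.58 × 10^-3.
[H+] is not negligible relative to C₀; solve [H+]² + 0.00158·[H+] − 7.65e-05 = 0.
[H+] = (−Ka + √(Ka² + 4·Ka·C₀))/2 = 7.99 × 10^-3 M
pH = −log(7.99 × 10^-3) = 2.10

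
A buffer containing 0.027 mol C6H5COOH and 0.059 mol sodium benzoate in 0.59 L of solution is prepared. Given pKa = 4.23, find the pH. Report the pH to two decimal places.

pH = pKa + log([A⁻]/[HA]) = 4.23 + log(0.059/0.027)
pH = 4.23 + (+0.339) = 4.57

pH = 4.57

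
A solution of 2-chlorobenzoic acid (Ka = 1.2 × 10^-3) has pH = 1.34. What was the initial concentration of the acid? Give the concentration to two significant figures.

[H+] = 10^(-1.34) = 4.57 × 10^-2 M = x
Ka = x²/(C₀ − x) ⇒ C₀ = x + x²/Ka
C₀ = 4.57 × 10^-2 + (4.57 × 10^-2)²/(1.2 × 10^-3) = 1.79 M

C₀ = 1.8 M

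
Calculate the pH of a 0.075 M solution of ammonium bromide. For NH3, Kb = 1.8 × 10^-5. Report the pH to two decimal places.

NH4+ is the conjugate acid of the weak base NH3.
Ka = Kw/Kb = 1.0×10^-14 / 1.8 × 10^-5 = 5.56 × 10^-10
From the ICE table, Ka = x²/(0.075 − x) = 5.56 × 10^-10.
Since Ka ≪ C₀, x ≈ √(Ka·C₀) = 6.46 × 10^-6 M.
Check: 0.0086% ionized — well under 5%, approximation valid.
pH = −log(6.46 × 10^-6) = 5.19

pH = 5.19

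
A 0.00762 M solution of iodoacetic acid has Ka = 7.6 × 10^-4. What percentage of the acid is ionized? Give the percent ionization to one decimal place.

27.0%

ICH2COOH ⇌ ICH2COO- + H+; let x = [H+] at equilibrium.
Solve x² + 0.00076x − 5.79e-06 = 0 → x = 2.06 × 10^-3 M
Fraction ionized = 2.06 × 10^-3 / 0.00762 = 0.2703 → 27.0%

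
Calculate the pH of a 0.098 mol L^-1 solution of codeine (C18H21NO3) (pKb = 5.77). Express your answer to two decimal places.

C18H21NO3 + H2O ⇌ C18H22NO3+ + OH-
Kb = 10^(−5.77) = 1.70 × 10^-6
Kb = [OH-]²/(0.098 − [OH-]) = 1.70 × 10^-6
Since Kb ≪ C₀, [OH-] ≈ √(Kb·C₀) = 4.08 × 10^-4 M.
pOH = −log(4.08 × 10^-4) = 3.39; pH = 14.00 − 3.39 = 10.61

pH = 10.61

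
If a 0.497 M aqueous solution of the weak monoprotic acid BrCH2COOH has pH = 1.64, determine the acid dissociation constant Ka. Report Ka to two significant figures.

[H+] = 10^(-1.64) = 2.29 × 10^-2 M
At equilibrium [HA] = 0.497 − 2.29 × 10^-2 = 4.74 × 10^-1 M
Ka = [H+][A-]/[HA] = (2.29 × 10^-2)² / 4.74 × 10^-1 = 1.1 × 10^-3

Ka = 1.1 × 10^-3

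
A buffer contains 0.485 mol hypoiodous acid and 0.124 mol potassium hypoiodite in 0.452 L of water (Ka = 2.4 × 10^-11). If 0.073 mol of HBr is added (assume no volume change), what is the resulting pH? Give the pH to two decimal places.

Added H+ converts OI- to HOI: HOI → 0.558 mol, OI- → 0.051 mol.
pKa = −log(2.4 × 10^-11) = 10.620
pH = pKa + log([A⁻]/[HA]) = 10.620 + log(0.051/0.558) = 10.620 -1.039

pH = 9.58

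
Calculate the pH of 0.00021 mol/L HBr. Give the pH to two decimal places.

HBr is a strong acid and dissociates completely, so [H+] = 0.00021 M.
pH = -log(0.00021) = 3.68

pH = 3.68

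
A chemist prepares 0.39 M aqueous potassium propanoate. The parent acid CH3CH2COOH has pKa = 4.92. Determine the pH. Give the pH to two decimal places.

CH3CH2COO- is the conjugate base of the weak acid CH3CH2COOH.
Ka = 10^(−4.92) = 1.20 × 10^-5
Kb = Kw/Ka = 1.0×10^-14 / 1.20 × 10^-5 = 8.33 × 10^-10
Let x = [OH-] at equilibrium. Kb = x²/(0.39 − x).
Assume x ≪ 0.39: x ≈ √(8.33 × 10^-10 × 0.39) = 1.80 × 10^-5 M
(x/C₀ = 0.0046% < 5%, so the approximation holds.)
pOH = 4.74, so pH = 14.00 − pOH = 9.26

pH = 9.26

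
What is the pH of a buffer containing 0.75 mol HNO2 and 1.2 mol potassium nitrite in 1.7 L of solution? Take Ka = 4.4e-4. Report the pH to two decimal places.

pH = 3.56

pKa = −log(4.4 × 10^-4) = 3.357
Henderson–Hasselbalch: pH = pKa + log([NO2-]/[HNO2]) = 3.357 + log(1.2/0.75)
pH = 3.357 + (+0.204) = 3.56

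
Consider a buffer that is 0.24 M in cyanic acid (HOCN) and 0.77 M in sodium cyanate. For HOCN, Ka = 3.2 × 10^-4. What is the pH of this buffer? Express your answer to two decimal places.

pKa = −log(3.2 × 10^-4) = 3.495
Using pH = pKa + log([base]/[acid]) with [base]/[acid] = 0.77/0.24:
pH = 3.495 + (+0.506) = 4.00

pH = 4.00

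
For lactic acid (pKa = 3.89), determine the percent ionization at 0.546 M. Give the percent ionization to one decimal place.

1.5%

CH3CH(OH)COOH ⇌ CH3CH(OH)COO- + H+; let x = [H+] at equilibrium.
Ka = 10^(−3.89) = 1.29 × 10^-4
x ≈ √(Ka·C₀) = √(1.29 × 10^-4 × 0.546) = 8.39 × 10^-3 M
Fraction ionized = 8.39 × 10^-3 / 0.546 = 0.0154 → 1.5%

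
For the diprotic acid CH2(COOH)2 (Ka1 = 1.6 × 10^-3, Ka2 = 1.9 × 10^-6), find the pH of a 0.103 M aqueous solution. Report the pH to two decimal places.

pH = 1.92

Since Ka1 ≫ Ka2, the first ionization dominates [H+].
Ka1 = x²/(0.103 − x) = 1.6 × 10^-3
Solving the quadratic: x = (−Ka1 + √(Ka1² + 4·Ka1·C₀))/2 = 1.21 × 10^-2 M
pH = −log(1.21 × 10^-2) = 1.92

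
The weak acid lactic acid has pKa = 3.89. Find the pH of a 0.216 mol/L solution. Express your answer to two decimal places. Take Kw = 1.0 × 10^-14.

CH3CH(OH)COOH ⇌ CH3CH(OH)COO- + H+
Ka = 10^(−3.89) = 1.29 × 10^-4
Ka = [H+]²/(0.216 − [H+]) = 1.29 × 10^-4
Neglecting [H+] in the denominator: [H+] = √(1.29 × 10^-4 × 0.216) = 5.28 × 10^-3 M
Check: 2.4% ionized — well under 5%, approximation valid.
pH = −log(5.28 × 10^-3) = 2.28

pH = 2.28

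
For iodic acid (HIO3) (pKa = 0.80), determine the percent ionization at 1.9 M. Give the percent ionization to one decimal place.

HIO3 ⇌ IO3- + H+; let x = [H+] at equilibrium.
Ka = 10^(−0.80) = 1.58 × 10^-1
Ka = x²/(C₀ − x); solving the quadratic gives x = 4.75 × 10^-1 M.
Fraction ionized = 4.75 × 10^-1 / 1.9 = 0.2500 → 25.0%

25.0%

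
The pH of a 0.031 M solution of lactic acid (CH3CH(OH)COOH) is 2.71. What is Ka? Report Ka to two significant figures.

Ka = 1.3 × 10^-4

[H+] = 10^(-2.71) = 1.95 × 10^-3 M
At equilibrium [HA] = 0.031 − 1.95 × 10^-3 = 2.90 × 10^-2 M
Ka = [H+][A-]/[HA] = (1.95 × 10^-3)² / 2.90 × 10^-2 = 1.3 × 10^-4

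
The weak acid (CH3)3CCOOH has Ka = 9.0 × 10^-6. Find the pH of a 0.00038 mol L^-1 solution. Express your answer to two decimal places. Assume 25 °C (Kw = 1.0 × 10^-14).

(CH3)3CCOOH ⇌ (CH3)3CCOO- + H+
Let x = [H+] at equilibrium. Ka = x²/(0.00038 − x).
x is not negligible relative to C₀; solve x² + 9e-06·x − 3.42e-09 = 0.
x = (−Ka + √(Ka² + 4·Ka·C₀))/2 = 5.42 × 10^-5 M
pH = −log(5.42 × 10^-5) = 4.27

pH = 4.27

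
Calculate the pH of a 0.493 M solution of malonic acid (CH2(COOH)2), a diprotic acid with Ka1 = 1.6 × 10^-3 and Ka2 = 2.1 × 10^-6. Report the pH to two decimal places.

Since Ka1 ≫ Ka2, the first ionization dominates [H+].
Ka1 = x²/(0.493 − x) = 1.6 × 10^-3
Solving the quadratic: x = (−Ka1 + √(Ka1² + 4·Ka1·C₀))/2 = 2.73 × 10^-2 M
pH = −log(2.73 × 10^-2) = 1.56

pH = 1.56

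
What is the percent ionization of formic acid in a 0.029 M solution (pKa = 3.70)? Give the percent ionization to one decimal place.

8.0%

HCOOH ⇌ HCOO- + H+; let x = [H+] at equilibrium.
Ka = 10^(−3.70) = 2.00 × 10^-4
Ka = x²/(C₀ − x); solving the quadratic gives x = 2.31 × 10^-3 M.
Fraction ionized = 2.31 × 10^-3 / 0.029 = 0.0797 → 8.0%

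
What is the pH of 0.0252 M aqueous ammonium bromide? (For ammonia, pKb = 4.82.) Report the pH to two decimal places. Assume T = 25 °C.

NH4+ is the conjugate acid of the weak base NH3.
Kb = 10^(−4.82) = 1.51 × 10^-5
Ka = Kw/Kb = 1.0×10^-14 / 1.51 × 10^-5 = 6.62 × 10^-10
From the ICE table, Ka = x²/(0.0252 − x) = 6.62 × 10^-10.
Assume x ≪ 0.0252: x ≈ √(6.62 × 10^-10 × 0.0252) = 4.08 × 10^-6 M
(x/C₀ = 0.016% < 5%, so the approximation holds.)
pH = −log(4.08 × 10^-6) = 5.39

pH = 5.39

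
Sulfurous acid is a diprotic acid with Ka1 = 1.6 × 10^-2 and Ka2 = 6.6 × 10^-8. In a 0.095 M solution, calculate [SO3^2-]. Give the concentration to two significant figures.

6.6 × 10^-8 M

First ionization gives [H+] ≈ [HSO3-] = 3.18 × 10^-2 M.
Second step: Ka2 = [H+][SO3^2-]/[HSO3-] ≈ [SO3^2-] (since [H+] ≈ [HSO3-]).
So [SO3^2-] ≈ Ka2.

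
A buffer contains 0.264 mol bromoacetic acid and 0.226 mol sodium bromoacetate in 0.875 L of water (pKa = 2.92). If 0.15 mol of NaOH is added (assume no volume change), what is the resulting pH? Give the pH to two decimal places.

pH = 3.44

OH- converts BrCH2COOH to BrCH2COO-: BrCH2COOH → 0.114 mol, BrCH2COO- → 0.376 mol.
pH = pKa + log([A⁻]/[HA]) = 2.92 + log(0.376/0.114) = 2.92 +0.518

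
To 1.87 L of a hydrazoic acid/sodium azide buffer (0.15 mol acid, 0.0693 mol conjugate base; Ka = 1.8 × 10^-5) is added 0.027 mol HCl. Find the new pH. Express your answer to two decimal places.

pH = 4.12

After neutralization: n(HN3) = 0.177 mol, n(N3-) = 0.0423 mol.
pKa = −log(1.8 × 10^-5) = 4.745
pH = pKa + log(n_N3-/n_HN3) = 4.745 + log(0.0423/0.177) = 4.745 + (-0.622)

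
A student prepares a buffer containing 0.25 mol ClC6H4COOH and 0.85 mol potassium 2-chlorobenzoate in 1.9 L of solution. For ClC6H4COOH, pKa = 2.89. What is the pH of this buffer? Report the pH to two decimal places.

pH = pKa + log([A⁻]/[HA]) = 2.89 + log(0.85/0.25)
pH = 2.89 + (+0.531) = 3.42

pH = 3.42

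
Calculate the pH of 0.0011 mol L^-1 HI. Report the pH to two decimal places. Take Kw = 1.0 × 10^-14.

pH = 2.96

HI is a strong acid and dissociates completely, so [H+] = 0.0011 M.
pH = -log(0.0011) = 2.96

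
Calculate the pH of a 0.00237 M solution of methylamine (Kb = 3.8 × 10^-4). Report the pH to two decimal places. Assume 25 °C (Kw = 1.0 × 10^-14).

pH = 10.89

CH3NH2 + H2O ⇌ CH3NH3+ + OH-
Let x = [OH-] at equilibrium. Kb = x²/(0.00237 − x).
The 5% rule fails; solving x² + Kb·x − Kb·C₀ = 0 exactly:
x = [−0.00038 + √(0.00038² + 3.6e-06)]/2 = 7.78 × 10^-4 M
pOH = −log(7.78 × 10^-4) = 3.11; pH = 14.00 − 3.11 = 10.89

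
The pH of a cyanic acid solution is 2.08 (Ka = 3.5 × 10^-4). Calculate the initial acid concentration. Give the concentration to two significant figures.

C₀ = 2.1 × 10^-1 M

[H+] = 10^(-2.08) = 8.32 × 10^-3 M = x
Ka = x²/(C₀ − x) ⇒ C₀ = x + x²/Ka
C₀ = 8.32 × 10^-3 + (8.32 × 10^-3)²/(3.5 × 10^-4) = 2.06 × 10^-1 M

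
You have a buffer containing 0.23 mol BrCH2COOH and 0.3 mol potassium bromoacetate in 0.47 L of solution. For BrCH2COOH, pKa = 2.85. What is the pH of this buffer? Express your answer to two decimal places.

pH = 2.97

pH = pKa + log([A⁻]/[HA]) = 2.85 + log(0.3/0.23)
pH = 2.85 + (+0.115) = 2.97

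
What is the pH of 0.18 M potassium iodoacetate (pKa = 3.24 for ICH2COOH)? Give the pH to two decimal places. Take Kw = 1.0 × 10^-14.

pH = 8.25

ICH2COO- is the conjugate base of the weak acid ICH2COOH.
Ka = 10^(−3.24) = 5.75 × 10^-4
Kb = Kw/Ka = 1.0×10^-14 / 5.75 × 10^-4 = 1.74 × 10^-11
From the ICE table, Kb = x²/(0.18 − x) = 1.74 × 10^-11.
Since Kb ≪ C₀, x ≈ √(Kb·C₀) = 1.77 × 10^-6 M.
(x/C₀ = 0.00098% < 5%, so the approximation holds.)
pOH = 5.75, so pH = 14.00 − pOH = 8.25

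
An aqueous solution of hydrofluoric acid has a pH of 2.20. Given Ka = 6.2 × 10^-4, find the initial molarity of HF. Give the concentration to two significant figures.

C₀ = 7.1 × 10^-2 M

[H+] = 10^(-2.20) = 6.31 × 10^-3 M = x
Ka = x²/(C₀ − x) ⇒ C₀ = x + x²/Ka
C₀ = 6.31 × 10^-3 + (6.31 × 10^-3)²/(6.2 × 10^-4) = 7.05 × 10^-2 M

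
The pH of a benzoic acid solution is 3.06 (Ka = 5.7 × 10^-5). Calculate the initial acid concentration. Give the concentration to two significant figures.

[H+] = 10^(-3.06) = 8.71 × 10^-4 M = x
Ka = x²/(C₀ − x) ⇒ C₀ = x + x²/Ka
C₀ = 8.71 × 10^-4 + (8.71 × 10^-4)²/(5.7 × 10^-5) = 1.42 × 10^-2 M

C₀ = 1.4 × 10^-2 M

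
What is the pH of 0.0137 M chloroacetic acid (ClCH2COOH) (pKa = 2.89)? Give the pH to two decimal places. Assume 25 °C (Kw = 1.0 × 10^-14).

ClCH2COOH ⇌ ClCH2COO- + H+
Ka = 10^(−2.89) = 1.29 × 10^-3
From the ICE table, Ka = [H+]²/(0.0137 − [H+]) = 1.29 × 10^-3.
Here C₀/Ka ≈ 10.6, so the small-[H+] approximation fails. Use the quadratic:
[H+] = [−0.00129 + √(0.00129² + 7.07e-05)]/2 = 3.61 × 10^-3 M
pH = −log[H+] = −log(3.61 × 10^-3) = 2.44

pH = 2.44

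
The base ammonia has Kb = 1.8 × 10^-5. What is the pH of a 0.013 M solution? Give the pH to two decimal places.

pH = 10.68

NH3 + H2O ⇌ NH4+ + OH-
From the ICE table, Kb = x²/(0.013 − x) = 1.8 × 10^-5.
Since Kb ≪ C₀, x ≈ √(Kb·C₀) = 4.84 × 10^-4 M.
pOH = 3.32, so pH = 14.00 − pOH = 10.68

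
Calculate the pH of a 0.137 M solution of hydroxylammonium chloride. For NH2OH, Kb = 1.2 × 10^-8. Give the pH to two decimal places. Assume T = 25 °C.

pH = 3.47

NH3OH+ is the conjugate acid of the weak base NH2OH.
Ka = Kw/Kb = 1.0×10^-14 / 1.2 × 10^-8 = 8.33 × 10^-7
Ka = [H+]²/(0.137 − [H+]) = 8.33 × 10^-7
Since Ka ≪ C₀, [H+] ≈ √(Ka·C₀) = 3.38 × 10^-4 M.
pH = −log(3.38 × 10^-4) = 3.47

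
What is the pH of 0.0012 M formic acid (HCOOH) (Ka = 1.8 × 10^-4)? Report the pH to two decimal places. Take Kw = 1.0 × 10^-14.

HCOOH ⇌ HCOO- + H+
Let x = [H+] at equilibrium. Ka = x²/(0.0012 − x).
The 5% rule fails; solving x² + Ka·x − Ka·C₀ = 0 exactly:
x = (−Ka + √(Ka² + 4·Ka·C₀))/2 = 3.83 × 10^-4 M
pH = −log[H+] = −log(3.83 × 10^-4) = 3.42

pH = 3.42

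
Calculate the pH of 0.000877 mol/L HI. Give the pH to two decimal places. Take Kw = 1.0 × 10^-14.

pH = 3.06

HI is a strong acid and dissociates completely, so [H+] = 0.000877 M.
pH = -log(0.000877) = 3.06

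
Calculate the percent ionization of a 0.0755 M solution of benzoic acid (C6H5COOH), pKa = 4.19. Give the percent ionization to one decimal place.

2.9%

C6H5COOH ⇌ C6H5COO- + H+; let x = [H+] at equilibrium.
Ka = 10^(−4.19) = 6.46 × 10^-5
x ≈ √(Ka·C₀) = √(6.46 × 10^-5 × 0.0755) = 2.21 × 10^-3 M
% ionization = x/C₀ × 100% = 2.21 × 10^-3/0.0755 × 100% = 2.9%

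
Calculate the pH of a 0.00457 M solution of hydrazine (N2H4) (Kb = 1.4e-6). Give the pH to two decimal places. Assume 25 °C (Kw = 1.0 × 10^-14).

N2H4 + H2O ⇌ N2H5+ + OH-
From the ICE table, Kb = x²/(0.00457 − x) = 1.4 × 10^-6.
Neglecting x in the denominator: x = √(1.4 × 10^-6 × 0.00457) = 8.00 × 10^-5 M
Check: 1.8% ionized — well under 5%, approximation valid.
pOH = −log(8.00 × 10^-5) = 4.10; pH = 14.00 − 4.10 = 9.90

pH = 9.90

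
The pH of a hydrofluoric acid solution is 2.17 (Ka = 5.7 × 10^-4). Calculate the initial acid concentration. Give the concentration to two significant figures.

[H+] = 10^(-2.17) = 6.76 × 10^-3 M = x
Ka = x²/(C₀ − x) ⇒ C₀ = x + x²/Ka
C₀ = 6.76 × 10^-3 + (6.76 × 10^-3)²/(5.7 × 10^-4) = 8.69 × 10^-2 M

C₀ = 8.7 × 10^-2 M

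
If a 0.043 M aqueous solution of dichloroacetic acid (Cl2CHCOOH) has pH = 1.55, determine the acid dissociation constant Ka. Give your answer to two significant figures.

[H+] = 10^(-1.55) = 2.82 × 10^-2 M
At equilibrium [HA] = 0.043 − 2.82 × 10^-2 = 1.48 × 10^-2 M
Ka = [H+][A-]/[HA] = (2.82 × 10^-2)² / 1.48 × 10^-2 = 5.4 × 10^-2

Ka = 5.4 × 10^-2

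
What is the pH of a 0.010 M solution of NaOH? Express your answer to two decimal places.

NaOH is a strong base; [OH-] = 0.01 M.
pOH = -log(0.01) = 2.00
pH = 14.00 - 2.00 = 12.00

pH = 12.00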